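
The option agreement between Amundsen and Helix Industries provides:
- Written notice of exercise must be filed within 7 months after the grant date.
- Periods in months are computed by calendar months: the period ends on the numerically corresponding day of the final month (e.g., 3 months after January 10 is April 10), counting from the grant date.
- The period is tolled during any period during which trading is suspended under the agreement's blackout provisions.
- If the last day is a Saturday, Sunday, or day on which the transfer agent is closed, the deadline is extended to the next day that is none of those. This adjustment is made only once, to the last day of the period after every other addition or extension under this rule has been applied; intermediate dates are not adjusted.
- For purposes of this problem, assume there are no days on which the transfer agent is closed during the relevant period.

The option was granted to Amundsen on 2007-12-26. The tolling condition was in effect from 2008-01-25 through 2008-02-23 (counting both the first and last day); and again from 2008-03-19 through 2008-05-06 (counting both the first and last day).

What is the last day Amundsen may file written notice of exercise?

October 13, 2008

7 months after 2007-12-26 is July 26, 2008.
From January 25, 2008 through February 23, 2008 inclusive is 30 days; tolling adds 30 days: July 26, 2008 + 30 days = August 25, 2008.
From March 19, 2008 through May 6, 2008 inclusive is 49 days; tolling adds 49 days: August 25, 2008 + 49 days = October 13, 2008.
October 13, 2008 is a Monday and not a day on which the transfer agent is closed, so no extension applies.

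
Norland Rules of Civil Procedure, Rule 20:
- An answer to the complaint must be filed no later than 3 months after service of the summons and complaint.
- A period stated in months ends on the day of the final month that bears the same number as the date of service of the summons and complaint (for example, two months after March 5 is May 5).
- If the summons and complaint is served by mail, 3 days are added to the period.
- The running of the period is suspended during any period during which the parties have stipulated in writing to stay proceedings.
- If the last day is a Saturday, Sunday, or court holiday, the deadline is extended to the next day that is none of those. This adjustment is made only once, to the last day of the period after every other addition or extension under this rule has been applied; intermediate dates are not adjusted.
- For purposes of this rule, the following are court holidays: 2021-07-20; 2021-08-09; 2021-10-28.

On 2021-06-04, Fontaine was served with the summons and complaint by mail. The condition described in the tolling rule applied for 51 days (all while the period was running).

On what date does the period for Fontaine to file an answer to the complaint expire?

October 29, 2021

3 months after 2021-06-04 is September 4, 2021.
Service was by mail, adding 3 days: September 4, 2021 + 3 days = September 7, 2021.
Tolling adds 51 days: September 7, 2021 + 51 days = October 28, 2021.
October 28, 2021 is a listed holiday. The next qualifying day is October 29, 2021.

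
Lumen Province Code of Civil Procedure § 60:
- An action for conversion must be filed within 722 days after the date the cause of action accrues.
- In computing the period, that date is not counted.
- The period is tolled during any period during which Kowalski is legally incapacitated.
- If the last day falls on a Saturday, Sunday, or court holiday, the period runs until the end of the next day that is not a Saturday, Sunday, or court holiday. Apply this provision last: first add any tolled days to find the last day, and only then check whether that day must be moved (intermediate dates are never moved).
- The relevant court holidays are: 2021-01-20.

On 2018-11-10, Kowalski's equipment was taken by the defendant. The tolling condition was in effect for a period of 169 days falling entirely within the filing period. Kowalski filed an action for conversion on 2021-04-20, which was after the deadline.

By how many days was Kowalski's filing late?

722 days after 2018-11-10 is November 1, 2020.
Tolling adds 169 days: November 1, 2020 + 169 days = April 19, 2021.
April 19, 2021 is a Monday and not a court holiday, so no extension applies.
The deadline is April 19, 2021; from April 19, 2021 to April 20, 2021 is 1 days.

1 day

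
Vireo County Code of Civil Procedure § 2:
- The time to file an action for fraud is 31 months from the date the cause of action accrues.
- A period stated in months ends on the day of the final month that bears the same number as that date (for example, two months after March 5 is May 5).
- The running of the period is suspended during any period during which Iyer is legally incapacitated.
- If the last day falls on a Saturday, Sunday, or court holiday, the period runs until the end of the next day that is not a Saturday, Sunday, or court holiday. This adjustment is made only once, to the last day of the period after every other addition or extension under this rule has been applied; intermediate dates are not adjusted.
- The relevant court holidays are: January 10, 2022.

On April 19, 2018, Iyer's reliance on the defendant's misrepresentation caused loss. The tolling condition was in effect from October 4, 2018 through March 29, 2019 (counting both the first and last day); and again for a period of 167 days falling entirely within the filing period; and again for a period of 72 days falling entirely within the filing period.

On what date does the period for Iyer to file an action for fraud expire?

31 months after April 19, 2018 is November 19, 2020.
From October 4, 2018 through March 29, 2019 inclusive is 177 days; tolling adds 177 days: November 19, 2020 + 177 days = May 15, 2021.
Tolling adds 167 days: May 15, 2021 + 167 days = October 29, 2021.
Tolling adds 72 days: October 29, 2021 + 72 days = January 9, 2022.
January 9, 2022 is Sunday; January 10, 2022 is a listed holiday. The next qualifying day is January 11, 2022.

January 11, 2022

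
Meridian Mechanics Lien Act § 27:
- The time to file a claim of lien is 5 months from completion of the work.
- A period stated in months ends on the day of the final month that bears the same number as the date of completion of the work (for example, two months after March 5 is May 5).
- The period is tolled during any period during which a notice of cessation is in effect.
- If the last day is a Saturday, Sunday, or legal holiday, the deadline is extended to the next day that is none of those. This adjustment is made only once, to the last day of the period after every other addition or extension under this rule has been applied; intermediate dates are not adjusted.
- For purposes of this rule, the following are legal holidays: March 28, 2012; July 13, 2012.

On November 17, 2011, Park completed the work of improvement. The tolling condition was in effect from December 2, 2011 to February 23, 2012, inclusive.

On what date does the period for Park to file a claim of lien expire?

July 10, 2012

5 months after November 17, 2011 is April 17, 2012.
From December 2, 2011 through February 23, 2012 inclusive is 84 days; tolling adds 84 days: April 17, 2012 + 84 days = July 10, 2012.
July 10, 2012 is a Tuesday and not a legal holiday, so no extension applies.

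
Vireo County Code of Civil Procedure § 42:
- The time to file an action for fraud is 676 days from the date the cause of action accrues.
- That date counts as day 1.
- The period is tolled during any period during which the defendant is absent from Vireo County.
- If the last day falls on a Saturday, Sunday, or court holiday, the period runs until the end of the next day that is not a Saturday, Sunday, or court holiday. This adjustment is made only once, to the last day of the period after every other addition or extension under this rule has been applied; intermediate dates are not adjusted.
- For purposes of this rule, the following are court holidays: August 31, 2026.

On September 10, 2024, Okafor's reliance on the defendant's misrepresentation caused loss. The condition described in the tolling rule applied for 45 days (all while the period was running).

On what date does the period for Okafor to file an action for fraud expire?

Counting September 10, 2024 as day 1, day 676 is July 17, 2026.
Tolling adds 45 days: July 17, 2026 + 45 days = August 31, 2026.
August 31, 2026 is a listed holiday. The next qualifying day is September 1, 2026.

September 1, 2026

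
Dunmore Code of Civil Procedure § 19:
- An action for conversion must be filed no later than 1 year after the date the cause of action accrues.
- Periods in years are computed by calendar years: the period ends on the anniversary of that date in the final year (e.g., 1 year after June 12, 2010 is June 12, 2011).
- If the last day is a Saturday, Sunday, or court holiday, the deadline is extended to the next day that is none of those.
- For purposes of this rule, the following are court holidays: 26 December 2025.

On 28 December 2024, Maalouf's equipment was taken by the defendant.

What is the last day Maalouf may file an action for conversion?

December 29, 2025

1 year after 28 December 2024 is December 28, 2025.
December 28, 2025 is Sunday. The next qualifying day is December 29, 2025.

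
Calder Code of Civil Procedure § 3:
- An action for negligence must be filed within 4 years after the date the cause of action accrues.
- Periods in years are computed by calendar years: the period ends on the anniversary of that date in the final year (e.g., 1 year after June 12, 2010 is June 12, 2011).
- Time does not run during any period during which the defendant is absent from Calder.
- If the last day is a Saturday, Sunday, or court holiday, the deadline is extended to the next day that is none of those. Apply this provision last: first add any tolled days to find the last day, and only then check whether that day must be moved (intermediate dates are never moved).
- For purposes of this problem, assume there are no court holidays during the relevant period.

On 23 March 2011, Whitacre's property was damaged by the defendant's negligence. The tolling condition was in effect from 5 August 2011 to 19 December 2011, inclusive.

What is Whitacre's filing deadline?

August 7, 2015

4 years after 23 March 2011 is March 23, 2015.
From August 5, 2011 through December 19, 2011 inclusive is 137 days; tolling adds 137 days: March 23, 2015 + 137 days = August 7, 2015.
August 7, 2015 is a Friday and not a court holiday, so no extension applies.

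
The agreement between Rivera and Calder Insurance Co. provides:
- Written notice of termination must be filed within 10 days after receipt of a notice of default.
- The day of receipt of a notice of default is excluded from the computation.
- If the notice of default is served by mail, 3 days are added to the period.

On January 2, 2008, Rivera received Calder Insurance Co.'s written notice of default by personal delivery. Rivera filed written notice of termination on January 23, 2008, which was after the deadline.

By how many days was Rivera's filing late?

10 days after January 2, 2008 is January 12, 2008.
Service was not by mail, so no mail extension applies.
The deadline is January 12, 2008; from January 12, 2008 to January 23, 2008 is 11 days.

11 days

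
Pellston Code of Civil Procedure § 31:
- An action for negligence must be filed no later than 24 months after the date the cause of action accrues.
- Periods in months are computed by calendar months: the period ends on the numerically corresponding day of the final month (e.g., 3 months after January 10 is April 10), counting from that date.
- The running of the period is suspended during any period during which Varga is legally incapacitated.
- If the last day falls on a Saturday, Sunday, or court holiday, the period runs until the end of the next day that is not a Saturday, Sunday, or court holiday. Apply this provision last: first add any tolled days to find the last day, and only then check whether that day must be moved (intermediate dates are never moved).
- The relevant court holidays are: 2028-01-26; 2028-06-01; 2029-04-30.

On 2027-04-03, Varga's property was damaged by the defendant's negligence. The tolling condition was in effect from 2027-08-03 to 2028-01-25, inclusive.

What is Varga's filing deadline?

September 26, 2029

24 months after 2027-04-03 is April 3, 2029.
From August 3, 2027 through January 25, 2028 inclusive is 176 days; tolling adds 176 days: April 3, 2029 + 176 days = September 26, 2029.
September 26, 2029 is a Wednesday and not a court holiday, so no extension applies.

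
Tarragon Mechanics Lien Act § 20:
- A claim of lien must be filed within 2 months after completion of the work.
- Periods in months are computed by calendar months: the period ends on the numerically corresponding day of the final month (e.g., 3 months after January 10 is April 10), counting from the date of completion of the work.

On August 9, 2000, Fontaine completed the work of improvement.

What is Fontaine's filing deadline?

October 9, 2000

2 months after August 9, 2000 is October 9, 2000.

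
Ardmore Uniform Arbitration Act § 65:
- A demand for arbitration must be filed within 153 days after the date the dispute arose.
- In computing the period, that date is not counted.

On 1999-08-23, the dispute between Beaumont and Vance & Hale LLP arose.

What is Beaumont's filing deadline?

153 days after 1999-08-23 is January 23, 2000.

January 23, 2000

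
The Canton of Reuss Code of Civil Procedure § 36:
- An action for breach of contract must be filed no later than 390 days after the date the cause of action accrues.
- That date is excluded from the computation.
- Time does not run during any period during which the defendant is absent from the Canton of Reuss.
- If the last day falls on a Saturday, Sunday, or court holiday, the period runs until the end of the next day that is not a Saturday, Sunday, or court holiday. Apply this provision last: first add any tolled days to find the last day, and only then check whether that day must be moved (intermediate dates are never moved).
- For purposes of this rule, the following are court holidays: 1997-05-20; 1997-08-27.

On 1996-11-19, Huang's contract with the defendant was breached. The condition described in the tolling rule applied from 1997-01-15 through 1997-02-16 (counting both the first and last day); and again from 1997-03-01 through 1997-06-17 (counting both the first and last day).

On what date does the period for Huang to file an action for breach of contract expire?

390 days after 1996-11-19 is December 14, 1997.
From January 15, 1997 through February 16, 1997 inclusive is 33 days; tolling adds 33 days: December 14, 1997 + 33 days = January 16, 1998.
From March 1, 1997 through June 17, 1997 inclusive is 109 days; tolling adds 109 days: January 16, 1998 + 109 days = May 5, 1998.
May 5, 1998 is a Tuesday and not a court holiday, so no extension applies.

May 5, 1998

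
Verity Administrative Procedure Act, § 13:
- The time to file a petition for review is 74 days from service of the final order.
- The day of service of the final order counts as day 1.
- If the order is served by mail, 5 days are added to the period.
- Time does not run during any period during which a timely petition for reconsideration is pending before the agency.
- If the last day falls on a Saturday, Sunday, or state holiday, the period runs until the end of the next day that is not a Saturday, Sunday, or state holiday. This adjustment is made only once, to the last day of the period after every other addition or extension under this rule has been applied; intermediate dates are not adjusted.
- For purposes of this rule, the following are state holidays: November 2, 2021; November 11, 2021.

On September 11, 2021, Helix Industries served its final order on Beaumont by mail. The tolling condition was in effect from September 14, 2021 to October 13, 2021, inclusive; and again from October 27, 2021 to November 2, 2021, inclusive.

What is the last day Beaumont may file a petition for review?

January 4, 2022

Counting September 11, 2021 as day 1, day 74 is November 23, 2021.
Service was by mail, adding 5 days: November 23, 2021 + 5 days = November 28, 2021.
From September 14, 2021 through October 13, 2021 inclusive is 30 days; tolling adds 30 days: November 28, 2021 + 30 days = December 28, 2021.
From October 27, 2021 through November 2, 2021 inclusive is 7 days; tolling adds 7 days: December 28, 2021 + 7 days = January 4, 2022.
January 4, 2022 is a Tuesday and not a state holiday, so no extension applies.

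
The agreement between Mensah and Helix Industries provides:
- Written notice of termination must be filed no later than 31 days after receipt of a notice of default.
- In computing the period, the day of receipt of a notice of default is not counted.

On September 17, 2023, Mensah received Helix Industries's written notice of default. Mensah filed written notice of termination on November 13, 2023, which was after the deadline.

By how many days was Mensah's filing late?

26 days

31 days after September 17, 2023 is October 18, 2023.
The deadline is October 18, 2023; from October 18, 2023 to November 13, 2023 is 26 days.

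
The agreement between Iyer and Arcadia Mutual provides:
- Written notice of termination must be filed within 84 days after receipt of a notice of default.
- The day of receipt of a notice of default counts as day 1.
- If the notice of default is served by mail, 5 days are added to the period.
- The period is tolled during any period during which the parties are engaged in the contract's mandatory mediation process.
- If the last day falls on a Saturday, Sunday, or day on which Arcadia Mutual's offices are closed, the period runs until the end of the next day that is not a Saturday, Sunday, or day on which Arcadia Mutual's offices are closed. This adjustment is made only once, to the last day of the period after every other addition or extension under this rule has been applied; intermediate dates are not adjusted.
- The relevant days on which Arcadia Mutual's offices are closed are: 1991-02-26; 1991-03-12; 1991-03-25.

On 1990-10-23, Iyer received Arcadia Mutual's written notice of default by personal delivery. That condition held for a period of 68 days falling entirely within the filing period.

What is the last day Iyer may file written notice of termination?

March 26, 1991

Counting 1990-10-23 as day 1, day 84 is January 14, 1991.
Service was not by mail, so no mail extension applies.
Tolling adds 68 days: January 14, 1991 + 68 days = March 23, 1991.
March 23, 1991 is Saturday; March 24, 1991 is Sunday; March 25, 1991 is a listed holiday. The next qualifying day is March 26, 1991.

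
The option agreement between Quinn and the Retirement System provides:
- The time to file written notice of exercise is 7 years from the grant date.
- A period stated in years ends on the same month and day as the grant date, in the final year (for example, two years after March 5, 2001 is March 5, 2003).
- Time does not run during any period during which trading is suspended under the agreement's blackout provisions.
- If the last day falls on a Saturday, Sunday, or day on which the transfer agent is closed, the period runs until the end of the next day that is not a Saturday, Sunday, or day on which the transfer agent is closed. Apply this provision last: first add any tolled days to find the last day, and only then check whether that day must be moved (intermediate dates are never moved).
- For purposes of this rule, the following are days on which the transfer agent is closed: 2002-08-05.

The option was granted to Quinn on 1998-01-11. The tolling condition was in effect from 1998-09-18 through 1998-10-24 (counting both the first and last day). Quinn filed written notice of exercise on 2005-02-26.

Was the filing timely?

No

7 years after 1998-01-11 is January 11, 2005.
From September 18, 1998 through October 24, 1998 inclusive is 37 days; tolling adds 37 days: January 11, 2005 + 37 days = February 17, 2005.
February 17, 2005 is a Thursday and not a day on which the transfer agent is closed, so no extension applies.
The deadline is February 17, 2005; the filing on February 26, 2005 is after that date.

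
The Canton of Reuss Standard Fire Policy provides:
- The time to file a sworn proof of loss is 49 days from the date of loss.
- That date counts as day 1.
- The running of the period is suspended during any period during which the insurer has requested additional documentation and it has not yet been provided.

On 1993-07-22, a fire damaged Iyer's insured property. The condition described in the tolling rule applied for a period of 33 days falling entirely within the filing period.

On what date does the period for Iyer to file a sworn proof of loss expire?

October 11, 1993

Counting 1993-07-22 as day 1, day 49 is September 8, 1993.
Tolling adds 33 days: September 8, 1993 + 33 days = October 11, 1993.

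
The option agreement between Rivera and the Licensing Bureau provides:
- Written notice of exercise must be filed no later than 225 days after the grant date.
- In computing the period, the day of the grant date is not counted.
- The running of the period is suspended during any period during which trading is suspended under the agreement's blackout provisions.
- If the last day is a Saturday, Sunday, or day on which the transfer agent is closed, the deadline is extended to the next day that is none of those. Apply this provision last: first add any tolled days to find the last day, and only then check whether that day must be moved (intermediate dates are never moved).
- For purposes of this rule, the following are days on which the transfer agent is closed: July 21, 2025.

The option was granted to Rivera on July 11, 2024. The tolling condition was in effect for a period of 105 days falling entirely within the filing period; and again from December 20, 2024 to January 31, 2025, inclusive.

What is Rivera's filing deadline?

July 22, 2025

225 days after July 11, 2024 is February 21, 2025.
Tolling adds 105 days: February 21, 2025 + 105 days = June 6, 2025.
From December 20, 2024 through January 31, 2025 inclusive is 43 days; tolling adds 43 days: June 6, 2025 + 43 days = July 19, 2025.
July 19, 2025 is Saturday; July 20, 2025 is Sunday; July 21, 2025 is a listed holiday. The next qualifying day is July 22, 2025.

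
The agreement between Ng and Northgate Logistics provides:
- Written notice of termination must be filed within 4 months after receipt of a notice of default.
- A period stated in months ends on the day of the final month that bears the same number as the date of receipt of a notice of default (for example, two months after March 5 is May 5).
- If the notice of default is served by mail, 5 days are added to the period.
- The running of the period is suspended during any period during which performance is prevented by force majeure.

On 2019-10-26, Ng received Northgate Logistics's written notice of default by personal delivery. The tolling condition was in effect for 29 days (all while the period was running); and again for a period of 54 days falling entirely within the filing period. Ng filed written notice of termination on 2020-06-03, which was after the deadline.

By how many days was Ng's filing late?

4 months after 2019-10-26 is February 26, 2020.
Service was not by mail, so no mail extension applies.
Tolling adds 29 days: February 26, 2020 + 29 days = March 26, 2020.
Tolling adds 54 days: March 26, 2020 + 54 days = May 19, 2020.
The deadline is May 19, 2020; from May 19, 2020 to June 3, 2020 is 15 days.

15 days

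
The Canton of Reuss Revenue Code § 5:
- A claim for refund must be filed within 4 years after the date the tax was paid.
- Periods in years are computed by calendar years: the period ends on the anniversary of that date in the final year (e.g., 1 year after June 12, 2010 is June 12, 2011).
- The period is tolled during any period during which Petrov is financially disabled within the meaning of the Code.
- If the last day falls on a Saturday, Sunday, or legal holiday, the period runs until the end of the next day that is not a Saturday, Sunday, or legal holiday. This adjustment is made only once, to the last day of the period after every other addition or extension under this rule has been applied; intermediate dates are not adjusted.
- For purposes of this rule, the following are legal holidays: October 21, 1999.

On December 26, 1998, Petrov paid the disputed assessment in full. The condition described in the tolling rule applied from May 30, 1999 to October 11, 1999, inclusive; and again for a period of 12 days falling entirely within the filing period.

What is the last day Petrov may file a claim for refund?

4 years after December 26, 1998 is December 26, 2002.
From May 30, 1999 through October 11, 1999 inclusive is 135 days; tolling adds 135 days: December 26, 2002 + 135 days = May 10, 2003.
Tolling adds 12 days: May 10, 2003 + 12 days = May 22, 2003.
May 22, 2003 is a Thursday and not a legal holiday, so no extension applies.

May 22, 2003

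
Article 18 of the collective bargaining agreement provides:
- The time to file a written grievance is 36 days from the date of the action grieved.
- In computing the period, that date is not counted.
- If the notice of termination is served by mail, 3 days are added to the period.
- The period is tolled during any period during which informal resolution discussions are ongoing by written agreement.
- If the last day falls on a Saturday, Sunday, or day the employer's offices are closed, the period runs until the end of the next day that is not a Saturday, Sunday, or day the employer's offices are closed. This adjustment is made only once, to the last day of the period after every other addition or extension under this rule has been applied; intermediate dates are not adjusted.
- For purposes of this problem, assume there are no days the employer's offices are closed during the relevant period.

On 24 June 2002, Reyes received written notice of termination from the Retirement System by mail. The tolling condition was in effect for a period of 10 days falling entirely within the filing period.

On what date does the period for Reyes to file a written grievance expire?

August 12, 2002

36 days after 24 June 2002 is July 30, 2002.
Service was by mail, adding 3 days: July 30, 2002 + 3 days = August 2, 2002.
Tolling adds 10 days: August 2, 2002 + 10 days = August 12, 2002.
August 12, 2002 is a Monday and not a day the employer's offices are closed, so no extension applies.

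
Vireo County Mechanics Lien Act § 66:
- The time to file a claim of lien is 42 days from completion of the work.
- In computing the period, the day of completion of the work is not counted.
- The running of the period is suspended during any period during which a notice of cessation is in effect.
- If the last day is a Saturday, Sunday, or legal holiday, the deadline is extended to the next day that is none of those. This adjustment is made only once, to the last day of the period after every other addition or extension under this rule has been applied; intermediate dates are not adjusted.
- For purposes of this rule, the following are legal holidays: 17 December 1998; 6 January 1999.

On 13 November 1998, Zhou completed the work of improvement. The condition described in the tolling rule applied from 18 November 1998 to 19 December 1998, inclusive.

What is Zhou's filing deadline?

42 days after 13 November 1998 is December 25, 1998.
From November 18, 1998 through December 19, 1998 inclusive is 32 days; tolling adds 32 days: December 25, 1998 + 32 days = January 26, 1999.
January 26, 1999 is a Tuesday and not a legal holiday, so no extension applies.

January 26, 1999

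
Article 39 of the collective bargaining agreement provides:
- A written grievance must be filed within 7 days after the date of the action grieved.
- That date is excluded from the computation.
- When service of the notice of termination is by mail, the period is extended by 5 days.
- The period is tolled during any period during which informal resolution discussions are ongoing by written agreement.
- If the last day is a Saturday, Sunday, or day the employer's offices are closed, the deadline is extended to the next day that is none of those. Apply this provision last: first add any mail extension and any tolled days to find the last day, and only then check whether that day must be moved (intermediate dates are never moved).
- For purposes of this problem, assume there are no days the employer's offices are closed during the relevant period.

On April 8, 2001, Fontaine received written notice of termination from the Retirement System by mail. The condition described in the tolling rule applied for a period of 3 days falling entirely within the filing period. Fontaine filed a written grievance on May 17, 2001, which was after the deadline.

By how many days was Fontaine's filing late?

24 days

7 days after April 8, 2001 is April 15, 2001.
Service was by mail, adding 5 days: April 15, 2001 + 5 days = April 20, 2001.
Tolling adds 3 days: April 20, 2001 + 3 days = April 23, 2001.
April 23, 2001 is a Monday and not a day the employer's offices are closed, so no extension applies.
The deadline is April 23, 2001; from April 23, 2001 to May 17, 2001 is 24 days.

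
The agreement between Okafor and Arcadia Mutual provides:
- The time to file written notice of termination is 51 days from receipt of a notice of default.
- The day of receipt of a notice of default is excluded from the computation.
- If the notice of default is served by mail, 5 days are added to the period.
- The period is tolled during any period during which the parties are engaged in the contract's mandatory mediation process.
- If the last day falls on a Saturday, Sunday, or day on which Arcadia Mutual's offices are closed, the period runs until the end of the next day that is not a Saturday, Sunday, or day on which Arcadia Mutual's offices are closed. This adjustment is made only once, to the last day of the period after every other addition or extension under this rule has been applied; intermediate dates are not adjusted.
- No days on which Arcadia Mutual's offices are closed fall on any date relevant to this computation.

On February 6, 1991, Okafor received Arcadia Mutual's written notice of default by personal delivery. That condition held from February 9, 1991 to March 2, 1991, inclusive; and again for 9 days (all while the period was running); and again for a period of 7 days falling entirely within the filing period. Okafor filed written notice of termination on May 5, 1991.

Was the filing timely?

51 days after February 6, 1991 is March 29, 1991.
Service was not by mail, so no mail extension applies.
From February 9, 1991 through March 2, 1991 inclusive is 22 days; tolling adds 22 days: March 29, 1991 + 22 days = April 20, 1991.
Tolling adds 9 days: April 20, 1991 + 9 days = April 29, 1991.
Tolling adds 7 days: April 29, 1991 + 7 days = May 6, 1991.
May 6, 1991 is a Monday and not a day on which Arcadia Mutual's offices are closed, so no extension applies.
The deadline is May 6, 1991; the filing on May 5, 1991 is on or before that date.

Yes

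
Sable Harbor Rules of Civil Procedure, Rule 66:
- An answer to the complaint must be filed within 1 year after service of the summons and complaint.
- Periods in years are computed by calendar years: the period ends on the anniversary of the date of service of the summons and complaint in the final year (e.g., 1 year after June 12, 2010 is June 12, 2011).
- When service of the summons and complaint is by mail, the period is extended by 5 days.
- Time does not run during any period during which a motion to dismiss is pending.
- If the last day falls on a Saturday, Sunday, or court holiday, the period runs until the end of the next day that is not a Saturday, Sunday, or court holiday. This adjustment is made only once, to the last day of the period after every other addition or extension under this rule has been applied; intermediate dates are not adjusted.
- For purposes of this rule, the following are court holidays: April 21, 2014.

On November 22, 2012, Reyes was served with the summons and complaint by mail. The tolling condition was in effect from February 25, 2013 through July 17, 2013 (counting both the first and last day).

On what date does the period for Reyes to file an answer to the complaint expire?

1 year after November 22, 2012 is November 22, 2013.
Service was by mail, adding 5 days: November 22, 2013 + 5 days = November 27, 2013.
From February 25, 2013 through July 17, 2013 inclusive is 143 days; tolling adds 143 days: November 27, 2013 + 143 days = April 19, 2014.
April 19, 2014 is Saturday; April 20, 2014 is Sunday; April 21, 2014 is a listed holiday. The next qualifying day is April 22, 2014.

April 22, 2014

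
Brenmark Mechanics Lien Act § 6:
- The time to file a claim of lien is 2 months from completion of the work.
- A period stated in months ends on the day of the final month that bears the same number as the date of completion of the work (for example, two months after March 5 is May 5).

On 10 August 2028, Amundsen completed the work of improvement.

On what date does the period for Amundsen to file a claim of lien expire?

2 months after 10 August 2028 is October 10, 2028.

October 10, 2028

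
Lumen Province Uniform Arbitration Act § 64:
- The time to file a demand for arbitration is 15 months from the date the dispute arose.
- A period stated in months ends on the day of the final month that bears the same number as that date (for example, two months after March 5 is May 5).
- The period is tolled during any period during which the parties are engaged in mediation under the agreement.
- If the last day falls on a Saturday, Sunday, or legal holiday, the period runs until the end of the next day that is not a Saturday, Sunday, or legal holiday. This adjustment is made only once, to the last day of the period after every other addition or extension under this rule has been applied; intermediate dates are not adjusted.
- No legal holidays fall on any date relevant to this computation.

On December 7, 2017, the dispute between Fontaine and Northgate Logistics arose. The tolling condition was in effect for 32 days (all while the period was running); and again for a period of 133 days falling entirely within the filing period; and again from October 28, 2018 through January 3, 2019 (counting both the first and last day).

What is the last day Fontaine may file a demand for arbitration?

October 28, 2019

15 months after December 7, 2017 is March 7, 2019.
Tolling adds 32 days: March 7, 2019 + 32 days = April 8, 2019.
Tolling adds 133 days: April 8, 2019 + 133 days = August 19, 2019.
From October 28, 2018 through January 3, 2019 inclusive is 68 days; tolling adds 68 days: August 19, 2019 + 68 days = October 26, 2019.
October 26, 2019 is Saturday; October 27, 2019 is Sunday. The next qualifying day is October 28, 2019.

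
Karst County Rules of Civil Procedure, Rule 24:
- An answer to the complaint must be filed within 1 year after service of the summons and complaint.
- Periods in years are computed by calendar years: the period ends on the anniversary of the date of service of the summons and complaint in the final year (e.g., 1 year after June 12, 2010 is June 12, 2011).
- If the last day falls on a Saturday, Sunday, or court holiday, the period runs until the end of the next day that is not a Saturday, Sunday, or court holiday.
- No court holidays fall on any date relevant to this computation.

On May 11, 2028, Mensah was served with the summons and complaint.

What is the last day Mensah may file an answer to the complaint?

May 11, 2029

1 year after May 11, 2028 is May 11, 2029.
May 11, 2029 is a Friday and not a court holiday, so no extension applies.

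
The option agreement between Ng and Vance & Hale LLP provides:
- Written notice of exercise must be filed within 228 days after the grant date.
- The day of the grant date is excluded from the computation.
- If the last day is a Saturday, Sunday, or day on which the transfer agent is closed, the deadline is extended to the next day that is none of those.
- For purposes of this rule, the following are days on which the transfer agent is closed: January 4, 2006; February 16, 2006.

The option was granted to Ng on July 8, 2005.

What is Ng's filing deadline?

February 21, 2006

228 days after July 8, 2005 is February 21, 2006.
February 21, 2006 is a Tuesday and not a day on which the transfer agent is closed, so no extension applies.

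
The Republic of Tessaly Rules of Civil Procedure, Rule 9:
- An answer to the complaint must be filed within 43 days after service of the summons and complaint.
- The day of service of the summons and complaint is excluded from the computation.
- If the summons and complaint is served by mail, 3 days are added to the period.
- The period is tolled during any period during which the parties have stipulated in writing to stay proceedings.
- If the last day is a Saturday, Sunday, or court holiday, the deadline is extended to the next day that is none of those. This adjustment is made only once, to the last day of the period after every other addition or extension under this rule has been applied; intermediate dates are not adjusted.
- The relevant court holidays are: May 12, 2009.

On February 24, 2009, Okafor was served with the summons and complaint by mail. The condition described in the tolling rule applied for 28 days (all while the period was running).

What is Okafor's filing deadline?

May 11, 2009

43 days after February 24, 2009 is April 8, 2009.
Service was by mail, adding 3 days: April 8, 2009 + 3 days = April 11, 2009.
Tolling adds 28 days: April 11, 2009 + 28 days = May 9, 2009.
May 9, 2009 is Saturday; May 10, 2009 is Sunday. The next qualifying day is May 11, 2009.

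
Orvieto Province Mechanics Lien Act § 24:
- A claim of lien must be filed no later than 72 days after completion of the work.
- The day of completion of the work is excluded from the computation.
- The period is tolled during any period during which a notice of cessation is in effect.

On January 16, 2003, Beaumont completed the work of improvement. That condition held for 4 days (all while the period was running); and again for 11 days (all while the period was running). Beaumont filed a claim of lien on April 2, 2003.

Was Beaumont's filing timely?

72 days after January 16, 2003 is March 29, 2003.
Tolling adds 4 days: March 29, 2003 + 4 days = April 2, 2003.
Tolling adds 11 days: April 2, 2003 + 11 days = April 13, 2003.
The deadline is April 13, 2003; the filing on April 2, 2003 is on or before that date.

Yes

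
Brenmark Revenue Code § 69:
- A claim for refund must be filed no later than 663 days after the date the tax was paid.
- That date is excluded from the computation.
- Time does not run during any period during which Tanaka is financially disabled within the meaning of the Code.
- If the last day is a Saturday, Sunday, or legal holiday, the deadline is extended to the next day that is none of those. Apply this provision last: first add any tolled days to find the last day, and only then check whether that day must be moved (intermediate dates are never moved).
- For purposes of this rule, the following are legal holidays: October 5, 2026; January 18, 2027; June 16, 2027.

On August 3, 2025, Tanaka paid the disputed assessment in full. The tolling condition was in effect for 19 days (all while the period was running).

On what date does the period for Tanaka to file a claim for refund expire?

663 days after August 3, 2025 is May 28, 2027.
Tolling adds 19 days: May 28, 2027 + 19 days = June 16, 2027.
June 16, 2027 is a listed holiday. The next qualifying day is June 17, 2027.

June 17, 2027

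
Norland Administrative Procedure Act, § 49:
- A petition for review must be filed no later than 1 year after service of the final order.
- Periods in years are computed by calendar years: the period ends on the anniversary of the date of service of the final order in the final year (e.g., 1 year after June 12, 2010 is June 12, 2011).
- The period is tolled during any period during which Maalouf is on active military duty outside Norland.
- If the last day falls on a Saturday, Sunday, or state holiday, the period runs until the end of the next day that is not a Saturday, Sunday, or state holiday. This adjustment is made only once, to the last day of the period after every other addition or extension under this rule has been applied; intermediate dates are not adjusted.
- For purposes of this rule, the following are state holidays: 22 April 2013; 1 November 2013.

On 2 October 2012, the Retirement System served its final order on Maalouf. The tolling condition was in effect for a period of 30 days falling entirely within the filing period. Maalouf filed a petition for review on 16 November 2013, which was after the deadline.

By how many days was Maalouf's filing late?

1 year after 2 October 2012 is October 2, 2013.
Tolling adds 30 days: October 2, 2013 + 30 days = November 1, 2013.
November 1, 2013 is a listed holiday; November 2, 2013 is Saturday; November 3, 2013 is Sunday. The next qualifying day is November 4, 2013.
The deadline is November 4, 2013; from November 4, 2013 to November 16, 2013 is 12 days.

12 days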